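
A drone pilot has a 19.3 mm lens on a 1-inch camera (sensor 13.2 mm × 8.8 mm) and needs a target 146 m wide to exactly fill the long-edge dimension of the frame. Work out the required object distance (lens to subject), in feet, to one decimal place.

W: 146 m = 146000 mm.
Magnification m = w/W = dᵢ/dₒ; combined with 1/f = 1/dₒ + 1/dᵢ this gives dₒ = f·(1 + W/w).
dₒ = 19.3 mm × (1 + 146000/13.2) = 19.3 × 11061.6061 ≈ 213488.997 mm = 213488.997/304.8 ft = 700.423 ft.

700.4 ft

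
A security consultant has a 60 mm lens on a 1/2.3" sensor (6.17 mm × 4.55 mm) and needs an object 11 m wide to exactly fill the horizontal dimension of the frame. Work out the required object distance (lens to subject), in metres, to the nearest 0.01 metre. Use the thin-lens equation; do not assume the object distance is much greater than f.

107.03 m

W: 11 m = 11000 mm.
Magnification m = w/W = dᵢ/dₒ; combined with 1/f = 1/dₒ + 1/dᵢ this gives dₒ = f·(1 + W/w).
dₒ = 60 mm × (1 + 11000/6.17) = 60 × 1783.8201 ≈ 107029.206 mm = 107.029 m.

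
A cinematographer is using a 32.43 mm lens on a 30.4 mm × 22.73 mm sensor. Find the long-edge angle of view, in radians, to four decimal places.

0.8766 rad

Angle of view α = 2·arctan(w/2f) with w = 30.4 mm and f = 32.43 mm.
w/2f = 0.46870; arctan(0.46870) ≈ 0.4383 rad, so α ≈ 0.8766 rad.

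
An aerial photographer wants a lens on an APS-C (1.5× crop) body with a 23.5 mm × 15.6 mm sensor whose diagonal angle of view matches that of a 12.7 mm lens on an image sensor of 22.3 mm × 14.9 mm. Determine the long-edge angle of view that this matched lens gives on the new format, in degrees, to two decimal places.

Sensor diagonal = √(22.3² + 14.9²) = √719.3000 ≈ 26.8198 mm.
Sensor diagonal = √(23.5² + 15.6²) = √795.6100 ≈ 28.2066 mm.
Equal diagonal AOV ⇒ f₂ = f₁ · 28.2066/26.8198 = 12.7 × 1.05171 ≈ 13.3567 mm.
Long-edge AOV on the new format = 2·arctan(23.5 / (2 × 13.3567)) = 2·arctan(0.87971) ≈ 82.6768°.

82.68°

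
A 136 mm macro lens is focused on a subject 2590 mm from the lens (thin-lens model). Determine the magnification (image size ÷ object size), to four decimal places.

Thin lens: 1/f = 1/dₒ + 1/dᵢ → 1/dᵢ = 1/136 − 1/2590 = 0.0069668 mm⁻¹, so dᵢ ≈ 143.5371 mm.
Magnification m = dᵢ/dₒ = 143.5371/2590 ≈ 0.05542.

0.0554×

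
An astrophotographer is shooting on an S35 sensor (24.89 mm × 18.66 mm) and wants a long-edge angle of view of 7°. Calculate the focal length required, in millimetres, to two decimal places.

From α = 2·arctan(w/2f) we get f = w / (2·tan(α/2)).
With w = 24.89 mm and α/2 = 3.5°, tan(α/2) ≈ 0.06116, so f ≈ 24.89 / 0.12233 ≈ 203.4740 mm.

203.47 mm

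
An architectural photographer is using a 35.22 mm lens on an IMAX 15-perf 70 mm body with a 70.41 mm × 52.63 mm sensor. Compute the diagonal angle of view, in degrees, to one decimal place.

Sensor diagonal = √(70.41² + 52.63²) = √7727.4850 ≈ 87.9061 mm.
Angle of view α = 2·arctan(d/2f) with d = 87.9061 mm and f = 35.22 mm.
d/2f = 1.24796; arctan(1.24796) ≈ 51.2945°, so α ≈ 102.5889°.

102.6°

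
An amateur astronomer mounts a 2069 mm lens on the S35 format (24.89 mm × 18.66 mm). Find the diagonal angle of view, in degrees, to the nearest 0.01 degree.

Sensor diagonal = √(24.89² + 18.66²) = √967.7077 ≈ 31.1080 mm.
Angle of view α = 2·arctan(d/2f) with d = 31.1080 mm and f = 2069 mm.
d/2f = 0.00752; arctan(0.00752) ≈ 0.4307°, so α ≈ 0.8614°.

0.86°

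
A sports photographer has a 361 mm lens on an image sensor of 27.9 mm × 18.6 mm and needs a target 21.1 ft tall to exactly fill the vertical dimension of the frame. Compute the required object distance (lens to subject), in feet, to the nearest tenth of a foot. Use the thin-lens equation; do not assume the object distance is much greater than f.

410.7 ft

W: 21.1 ft × 304.8 mm/ft = 6431.28 mm.
Magnification m = h/W = dᵢ/dₒ; combined with 1/f = 1/dₒ + 1/dᵢ this gives dₒ = f·(1 + W/h).
dₒ = 361 mm × (1 + 6431.28/18.6) = 361 × 346.7677 ≈ 125183.151 mm = 125183.151/304.8 ft = 410.706 ft.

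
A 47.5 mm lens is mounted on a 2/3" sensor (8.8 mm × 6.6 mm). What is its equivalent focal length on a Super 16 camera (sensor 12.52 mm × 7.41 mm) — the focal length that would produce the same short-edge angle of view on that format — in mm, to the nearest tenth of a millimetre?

53.3 mm

Equal angle of view means equal height/f ratio, so f₂ = f₁ · (height₂/height₁) = 47.5 × 7.41/6.6.
f₂ = 47.5 × 1.12273 ≈ 53.330 mm.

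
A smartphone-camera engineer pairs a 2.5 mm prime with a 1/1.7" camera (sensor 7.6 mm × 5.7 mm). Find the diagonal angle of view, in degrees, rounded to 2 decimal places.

124.48°

Sensor diagonal = √(7.6² + 5.7²) = √90.2500 ≈ 9.5000 mm.
Angle of view α = 2·arctan(d/2f) with d = 9.5000 mm and f = 2.5 mm.
d/2f = 1.90000; arctan(1.90000) ≈ 62.2415°, so α ≈ 124.4829°.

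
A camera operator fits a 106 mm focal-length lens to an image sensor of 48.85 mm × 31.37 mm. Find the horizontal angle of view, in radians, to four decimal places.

Angle of view α = 2·arctan(w/2f) with w = 48.85 mm and f = 106 mm.
w/2f = 0.23042; arctan(0.23042) ≈ 0.2265 rad, so α ≈ 0.4529 rad.

0.4529 rad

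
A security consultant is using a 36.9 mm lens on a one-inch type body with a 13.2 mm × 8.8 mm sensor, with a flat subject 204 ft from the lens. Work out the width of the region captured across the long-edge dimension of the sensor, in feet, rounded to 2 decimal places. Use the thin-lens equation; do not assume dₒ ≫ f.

72.93 ft

dₒ: 204 ft × 304.8 mm/ft = 62179.20 mm.
Similar triangles through the lens centre give W/dₒ = w/dᵢ; with 1/f = 1/dₒ + 1/dᵢ this gives W = w·(dₒ − f)/f.
W = 13.2 mm × (62179.2 − 36.9) / 36.9 = 13.2 × 1684.0731 ≈ 22229.765 mm = 22229.765/304.8 ft = 72.9323 ft.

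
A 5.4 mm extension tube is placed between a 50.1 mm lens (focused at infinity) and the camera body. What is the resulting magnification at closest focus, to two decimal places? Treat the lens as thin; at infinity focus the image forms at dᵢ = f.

0.11×

The tube moves the image plane from f to f + e, so dᵢ = 50.1 + 5.4 = 55.5 mm. Focus is achieved when 1/f = 1/dₒ + 1/dᵢ, giving dₒ = 1/(1/f − 1/(f+e)).
Magnification m = dᵢ/dₒ = (f+e)·(1/f − 1/(f+e)) = e/f = 5.4/50.1 ≈ 0.1078.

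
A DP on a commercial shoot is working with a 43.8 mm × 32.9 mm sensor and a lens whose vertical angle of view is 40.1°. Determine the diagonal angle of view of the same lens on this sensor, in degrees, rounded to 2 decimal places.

62.57°

From the vertical AOV: f = 32.9 / (2·tan(20.05°)) = 32.9 / 0.72992 ≈ 45.0736 mm.
Sensor diagonal = √(43.8² + 32.9²) = √3000.8500 ≈ 54.7800 mm.
Diagonal AOV = 2·arctan(54.7800 / (2 × 45.0736)) = 2·arctan(0.60767) ≈ 62.5719°.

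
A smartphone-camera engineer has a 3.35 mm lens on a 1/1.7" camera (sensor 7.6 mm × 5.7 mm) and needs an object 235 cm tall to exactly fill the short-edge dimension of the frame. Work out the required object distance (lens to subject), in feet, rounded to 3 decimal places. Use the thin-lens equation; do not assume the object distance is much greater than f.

4.542 ft

W: 235 cm = 2350 mm.
Magnification m = h/W = dᵢ/dₒ; combined with 1/f = 1/dₒ + 1/dᵢ this gives dₒ = f·(1 + W/h).
dₒ = 3.35 mm × (1 + 2350/5.7) = 3.35 × 413.2807 ≈ 1384.490 mm = 1384.490/304.8 ft = 4.54229 ft.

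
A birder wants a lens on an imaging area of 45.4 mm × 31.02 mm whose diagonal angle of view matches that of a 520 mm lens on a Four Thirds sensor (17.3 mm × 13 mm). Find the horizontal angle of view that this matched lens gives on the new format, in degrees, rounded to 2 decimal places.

1.97°

Sensor diagonal = √(17.3² + 13²) = √468.2900 ≈ 21.6400 mm.
Sensor diagonal = √(45.4² + 31.02²) = √3023.4004 ≈ 54.9855 mm.
Equal diagonal AOV ⇒ f₂ = f₁ · 54.9855/21.6400 = 520 × 2.54092 ≈ 1321.2766 mm.
Horizontal AOV on the new format = 2·arctan(45.4 / (2 × 1321.2766)) = 2·arctan(0.01718) ≈ 1.9685°.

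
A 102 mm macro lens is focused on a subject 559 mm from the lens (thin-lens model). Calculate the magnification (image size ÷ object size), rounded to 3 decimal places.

0.223×

Thin lens: 1/f = 1/dₒ + 1/dᵢ → 1/dᵢ = 1/102 − 1/559 = 0.0080150 mm⁻¹, so dᵢ ≈ 124.7659 mm.
Magnification m = dᵢ/dₒ = 124.7659/559 ≈ 0.22319.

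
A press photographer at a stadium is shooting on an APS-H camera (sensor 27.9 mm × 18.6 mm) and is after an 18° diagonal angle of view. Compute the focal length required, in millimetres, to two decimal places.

Sensor diagonal = √(27.9² + 18.6²) = √1124.3700 ≈ 33.5316 mm.
From α = 2·arctan(d/2f) we get f = d / (2·tan(α/2)).
With d = 33.5316 mm and α/2 = 9°, tan(α/2) ≈ 0.15838, so f ≈ 33.5316 / 0.31677 ≈ 105.8552 mm.

105.86 mm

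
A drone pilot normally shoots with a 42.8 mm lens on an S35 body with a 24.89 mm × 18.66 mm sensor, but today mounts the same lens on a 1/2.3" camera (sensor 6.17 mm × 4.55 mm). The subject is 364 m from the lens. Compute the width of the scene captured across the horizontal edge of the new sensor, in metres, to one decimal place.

The focal length stays 42.8 mm; the relevant sensor dimension is now w = 6.17 mm. Object distance dₒ = 364 m = 364000 mm.
Thin-lens field width W = w·(dₒ − f)/f = 6.17 × (364000 − 42.8)/42.8 ≈ 52467.662 mm = 52.4677 m.

52.5 m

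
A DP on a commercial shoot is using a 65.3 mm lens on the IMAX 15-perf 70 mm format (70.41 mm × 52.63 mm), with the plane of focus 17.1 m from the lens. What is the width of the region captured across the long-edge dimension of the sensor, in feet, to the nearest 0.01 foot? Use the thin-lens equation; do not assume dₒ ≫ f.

60.26 ft

dₒ: 17.1 m = 17100 mm.
Similar triangles through the lens centre give W/dₒ = w/dᵢ; with 1/f = 1/dₒ + 1/dᵢ this gives W = w·(dₒ − f)/f.
W = 70.41 mm × (17100 − 65.3) / 65.3 = 70.41 × 260.8683 ≈ 18367.737 mm = 18367.737/304.8 ft = 60.2616 ft.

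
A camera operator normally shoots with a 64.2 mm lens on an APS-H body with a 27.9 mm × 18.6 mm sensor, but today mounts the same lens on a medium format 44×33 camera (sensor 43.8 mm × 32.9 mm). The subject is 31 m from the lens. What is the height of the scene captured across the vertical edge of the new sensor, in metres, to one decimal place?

The focal length stays 64.2 mm; the relevant sensor dimension is now h = 32.9 mm. Object distance dₒ = 31 m = 31000 mm.
Thin-lens field height W = h·(dₒ − f)/f = 32.9 × (31000 − 64.2)/64.2 ≈ 15853.393 mm = 15.8534 m.

15.9 m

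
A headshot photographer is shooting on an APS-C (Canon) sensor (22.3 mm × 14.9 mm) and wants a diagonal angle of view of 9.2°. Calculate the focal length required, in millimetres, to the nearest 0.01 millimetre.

166.67 mm

Sensor diagonal = √(22.3² + 14.9²) = √719.3000 ≈ 26.8198 mm.
From α = 2·arctan(d/2f) we get f = d / (2·tan(α/2)).
With d = 26.8198 mm and α/2 = 4.6°, tan(α/2) ≈ 0.08046, so f ≈ 26.8198 / 0.16092 ≈ 166.6692 mm.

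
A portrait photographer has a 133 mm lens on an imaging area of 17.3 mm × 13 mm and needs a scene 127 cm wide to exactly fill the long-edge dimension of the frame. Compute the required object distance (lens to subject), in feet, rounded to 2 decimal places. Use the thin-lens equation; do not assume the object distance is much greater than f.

W: 127 cm = 1270 mm.
Magnification m = w/W = dᵢ/dₒ; combined with 1/f = 1/dₒ + 1/dᵢ this gives dₒ = f·(1 + W/w).
dₒ = 133 mm × (1 + 1270/17.3) = 133 × 74.4104 ≈ 9896.584 mm = 9896.584/304.8 ft = 32.4691 ft.

32.47 ft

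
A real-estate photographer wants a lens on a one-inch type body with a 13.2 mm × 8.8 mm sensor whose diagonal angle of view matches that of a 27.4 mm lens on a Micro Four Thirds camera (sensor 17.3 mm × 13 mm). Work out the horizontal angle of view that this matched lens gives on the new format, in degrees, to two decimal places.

Sensor diagonal = √(17.3² + 13²) = √468.2900 ≈ 21.6400 mm.
Sensor diagonal = √(13.2² + 8.8²) = √251.6800 ≈ 15.8644 mm.
Equal diagonal AOV ⇒ f₂ = f₁ · 15.8644/21.6400 = 27.4 × 0.73311 ≈ 20.0871 mm.
Horizontal AOV on the new format = 2·arctan(13.2 / (2 × 20.0871)) = 2·arctan(0.32857) ≈ 36.3778°.

36.38°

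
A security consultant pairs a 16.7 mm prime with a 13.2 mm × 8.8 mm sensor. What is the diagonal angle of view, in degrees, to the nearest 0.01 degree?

50.81°

Sensor diagonal = √(13.2² + 8.8²) = √251.6800 ≈ 15.8644 mm.
Angle of view α = 2·arctan(d/2f) with d = 15.8644 mm and f = 16.7 mm.
d/2f = 0.47498; arctan(0.47498) ≈ 25.4069°, so α ≈ 50.8138°.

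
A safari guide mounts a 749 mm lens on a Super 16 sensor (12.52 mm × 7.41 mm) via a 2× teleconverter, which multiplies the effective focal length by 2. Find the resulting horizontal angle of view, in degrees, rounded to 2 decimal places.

Effective focal length f = 749 × 2 = 1498 mm.
α = 2·arctan(12.52 / (2 × 1498)) = 2·arctan(0.00418) ≈ 0.4789°.

0.48°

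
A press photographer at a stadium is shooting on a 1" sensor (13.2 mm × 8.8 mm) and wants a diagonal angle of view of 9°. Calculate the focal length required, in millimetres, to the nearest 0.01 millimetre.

Sensor diagonal = √(13.2² + 8.8²) = √251.6800 ≈ 15.8644 mm.
From α = 2·arctan(d/2f) we get f = d / (2·tan(α/2)).
With d = 15.8644 mm and α/2 = 4.5°, tan(α/2) ≈ 0.07870, so f ≈ 15.8644 / 0.15740 ≈ 100.7883 mm.

100.79 mm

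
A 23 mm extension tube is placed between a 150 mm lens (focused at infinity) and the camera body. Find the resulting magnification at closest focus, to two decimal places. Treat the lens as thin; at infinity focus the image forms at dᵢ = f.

The tube moves the image plane from f to f + e, so dᵢ = 150 + 23 = 173 mm. Focus is achieved when 1/f = 1/dₒ + 1/dᵢ, giving dₒ = 1/(1/f − 1/(f+e)).
Magnification m = dᵢ/dₒ = (f+e)·(1/f − 1/(f+e)) = e/f = 23/150 ≈ 0.1533.

0.15×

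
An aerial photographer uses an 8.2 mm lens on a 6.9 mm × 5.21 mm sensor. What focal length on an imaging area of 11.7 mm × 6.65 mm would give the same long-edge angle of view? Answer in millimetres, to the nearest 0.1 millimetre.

13.9 mm

Equal angle of view means equal width/f ratio, so f₂ = f₁ · (width₂/width₁) = 8.2 × 11.7/6.9.
f₂ = 8.2 × 1.69565 ≈ 13.904 mm.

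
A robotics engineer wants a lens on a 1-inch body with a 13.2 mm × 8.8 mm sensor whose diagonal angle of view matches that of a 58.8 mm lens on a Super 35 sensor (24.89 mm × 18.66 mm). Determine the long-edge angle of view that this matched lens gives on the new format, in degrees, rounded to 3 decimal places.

24.825°

Sensor diagonal = √(24.89² + 18.66²) = √967.7077 ≈ 31.1080 mm.
Sensor diagonal = √(13.2² + 8.8²) = √251.6800 ≈ 15.8644 mm.
Equal diagonal AOV ⇒ f₂ = f₁ · 15.8644/31.1080 = 58.8 × 0.50998 ≈ 29.9868 mm.
Long-edge AOV on the new format = 2·arctan(13.2 / (2 × 29.9868)) = 2·arctan(0.22010) ≈ 24.8255°.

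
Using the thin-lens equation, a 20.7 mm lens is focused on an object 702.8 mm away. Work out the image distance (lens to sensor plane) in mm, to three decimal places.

1/dᵢ = 1/f − 1/dₒ = 1/20.7 − 1/702.8 = 0.0468863 mm⁻¹.
dᵢ = 1/0.0468863 ≈ 21.3282 mm.

21.328 mm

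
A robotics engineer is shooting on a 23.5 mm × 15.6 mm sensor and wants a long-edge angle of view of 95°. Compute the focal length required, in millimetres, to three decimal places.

10.767 mm

From α = 2·arctan(w/2f) we get f = w / (2·tan(α/2)).
With w = 23.5 mm and α/2 = 47.5°, tan(α/2) ≈ 1.09131, so f ≈ 23.5 / 2.18262 ≈ 10.7669 mm.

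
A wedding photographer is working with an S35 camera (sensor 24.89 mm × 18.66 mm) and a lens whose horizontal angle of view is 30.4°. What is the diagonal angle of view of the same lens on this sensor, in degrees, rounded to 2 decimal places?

37.51°

From the horizontal AOV: f = 24.89 / (2·tan(15.2°)) = 24.89 / 0.54339 ≈ 45.8052 mm.
Sensor diagonal = √(24.89² + 18.66²) = √967.7077 ≈ 31.1080 mm.
Diagonal AOV = 2·arctan(31.1080 / (2 × 45.8052)) = 2·arctan(0.33957) ≈ 37.5117°.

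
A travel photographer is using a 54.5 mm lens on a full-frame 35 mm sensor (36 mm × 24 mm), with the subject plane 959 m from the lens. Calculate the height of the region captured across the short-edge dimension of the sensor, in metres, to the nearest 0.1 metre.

dₒ: 959 m = 959000 mm.
Similar triangles through the lens centre give W/dₒ = h/dᵢ; with 1/f = 1/dₒ + 1/dᵢ this gives W = h·(dₒ − f)/f.
W = 24 mm × (959000 − 54.5) / 54.5 = 24 × 17595.3303 ≈ 422287.927 mm = 422.288 m.

422.3 m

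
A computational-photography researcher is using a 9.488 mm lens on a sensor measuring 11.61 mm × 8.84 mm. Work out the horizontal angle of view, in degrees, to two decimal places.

Angle of view α = 2·arctan(w/2f) with w = 11.61 mm and f = 9.488 mm.
w/2f = 0.61183; arctan(0.61183) ≈ 31.4594°, so α ≈ 62.9187°.

62.92°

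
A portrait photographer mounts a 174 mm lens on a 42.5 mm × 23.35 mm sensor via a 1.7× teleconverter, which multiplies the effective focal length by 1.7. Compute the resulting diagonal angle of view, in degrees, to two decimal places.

Effective focal length f = 174 × 1.7 = 295.8 mm.
Sensor diagonal = √(42.5² + 23.35²) = √2351.4725 ≈ 48.4920 mm.
α = 2·arctan(48.492 / (2 × 295.8)) = 2·arctan(0.08197) ≈ 9.3718°.

9.37°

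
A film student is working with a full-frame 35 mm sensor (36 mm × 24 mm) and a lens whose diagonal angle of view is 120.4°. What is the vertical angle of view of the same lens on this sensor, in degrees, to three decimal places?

88.170°

Sensor diagonal = √(36² + 24²) = √1872.0000 ≈ 43.2666 mm.
From the diagonal AOV: f = 43.2666 / (2·tan(60.2°)) = 43.2666 / 3.49220 ≈ 12.3895 mm.
Vertical AOV = 2·arctan(24 / (2 × 12.3895)) = 2·arctan(0.96856) ≈ 88.1701°.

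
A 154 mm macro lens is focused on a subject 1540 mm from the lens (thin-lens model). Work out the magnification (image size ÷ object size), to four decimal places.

0.1111×

Thin lens: 1/f = 1/dₒ + 1/dᵢ → 1/dᵢ = 1/154 − 1/1540 = 0.0058442 mm⁻¹, so dᵢ ≈ 171.1111 mm.
Magnification m = dᵢ/dₒ = 171.1111/1540 ≈ 0.11111.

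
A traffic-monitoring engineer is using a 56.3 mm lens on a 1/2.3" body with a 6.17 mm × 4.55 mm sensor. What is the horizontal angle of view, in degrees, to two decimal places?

Angle of view α = 2·arctan(w/2f) with w = 6.17 mm and f = 56.3 mm.
w/2f = 0.05480; arctan(0.05480) ≈ 3.1364°, so α ≈ 6.2729°.

6.27°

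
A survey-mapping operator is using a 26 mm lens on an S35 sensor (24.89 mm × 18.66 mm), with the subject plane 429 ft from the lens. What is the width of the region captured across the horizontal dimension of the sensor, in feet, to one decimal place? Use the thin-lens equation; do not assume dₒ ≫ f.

410.6 ft

dₒ: 429 ft × 304.8 mm/ft = 130759.20 mm.
Similar triangles through the lens centre give W/dₒ = w/dᵢ; with 1/f = 1/dₒ + 1/dᵢ this gives W = w·(dₒ − f)/f.
W = 24.89 mm × (130759 − 26) / 26 = 24.89 × 5028.1998 ≈ 125151.894 mm = 125151.894/304.8 ft = 410.603 ft.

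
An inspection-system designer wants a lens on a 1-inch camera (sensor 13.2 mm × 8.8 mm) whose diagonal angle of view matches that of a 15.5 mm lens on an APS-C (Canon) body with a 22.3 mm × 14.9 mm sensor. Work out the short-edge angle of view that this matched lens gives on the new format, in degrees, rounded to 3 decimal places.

51.273°

Sensor diagonal = √(22.3² + 14.9²) = √719.3000 ≈ 26.8198 mm.
Sensor diagonal = √(13.2² + 8.8²) = √251.6800 ≈ 15.8644 mm.
Equal diagonal AOV ⇒ f₂ = f₁ · 15.8644/26.8198 = 15.5 × 0.59152 ≈ 9.1686 mm.
Short-edge AOV on the new format = 2·arctan(8.8 / (2 × 9.1686)) = 2·arctan(0.47990) ≈ 51.2728°.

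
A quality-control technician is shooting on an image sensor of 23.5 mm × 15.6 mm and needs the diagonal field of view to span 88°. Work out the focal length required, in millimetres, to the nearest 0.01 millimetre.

14.60 mm

Sensor diagonal = √(23.5² + 15.6²) = √795.6100 ≈ 28.2066 mm.
From α = 2·arctan(d/2f) we get f = d / (2·tan(α/2)).
With d = 28.2066 mm and α/2 = 44°, tan(α/2) ≈ 0.96569, so f ≈ 28.2066 / 1.93138 ≈ 14.6044 mm.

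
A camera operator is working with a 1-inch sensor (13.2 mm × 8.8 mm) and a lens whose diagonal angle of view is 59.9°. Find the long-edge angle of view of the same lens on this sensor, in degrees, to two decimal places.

51.23°

Sensor diagonal = √(13.2² + 8.8²) = √251.6800 ≈ 15.8644 mm.
From the diagonal AOV: f = 15.8644 / (2·tan(29.95°)) = 15.8644 / 1.15237 ≈ 13.7667 mm.
Long-edge AOV = 2·arctan(13.2 / (2 × 13.7667)) = 2·arctan(0.47942) ≈ 51.2277°.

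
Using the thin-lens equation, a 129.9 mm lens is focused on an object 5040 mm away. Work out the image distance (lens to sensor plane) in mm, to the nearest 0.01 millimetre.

1/dᵢ = 1/f − 1/dₒ = 1/129.9 − 1/5040 = 0.0074998 mm⁻¹.
dᵢ = 1/0.0074998 ≈ 133.3366 mm.

133.34 mm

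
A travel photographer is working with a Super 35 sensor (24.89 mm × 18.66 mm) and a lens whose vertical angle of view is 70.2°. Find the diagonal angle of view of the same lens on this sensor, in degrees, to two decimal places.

From the vertical AOV: f = 18.66 / (2·tan(35.1°)) = 18.66 / 1.40562 ≈ 13.2752 mm.
Sensor diagonal = √(24.89² + 18.66²) = √967.7077 ≈ 31.1080 mm.
Diagonal AOV = 2·arctan(31.1080 / (2 × 13.2752)) = 2·arctan(1.17165) ≈ 99.0389°.

99.04°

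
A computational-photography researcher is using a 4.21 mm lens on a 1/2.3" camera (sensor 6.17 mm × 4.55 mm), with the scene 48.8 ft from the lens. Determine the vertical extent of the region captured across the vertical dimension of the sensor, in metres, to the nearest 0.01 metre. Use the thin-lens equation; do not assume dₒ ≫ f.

dₒ: 48.8 ft × 304.8 mm/ft = 14874.24 mm.
Similar triangles through the lens centre give W/dₒ = h/dᵢ; with 1/f = 1/dₒ + 1/dᵢ this gives W = h·(dₒ − f)/f.
W = 4.55 mm × (14874.2 − 4.21) / 4.21 = 4.55 × 3532.0735 ≈ 16070.935 mm = 16.0709 m.

16.07 m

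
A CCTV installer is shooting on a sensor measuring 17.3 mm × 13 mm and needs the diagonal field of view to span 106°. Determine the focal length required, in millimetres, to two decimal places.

Sensor diagonal = √(17.3² + 13²) = √468.2900 ≈ 21.6400 mm.
From α = 2·arctan(d/2f) we get f = d / (2·tan(α/2)).
With d = 21.6400 mm and α/2 = 53°, tan(α/2) ≈ 1.32704, so f ≈ 21.6400 / 2.65409 ≈ 8.1535 mm.

8.15 mm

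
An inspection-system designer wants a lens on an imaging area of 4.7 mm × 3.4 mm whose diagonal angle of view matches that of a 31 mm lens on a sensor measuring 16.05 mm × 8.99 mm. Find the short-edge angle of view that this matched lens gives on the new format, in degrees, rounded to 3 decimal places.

Sensor diagonal = √(16.05² + 8.99²) = √338.4226 ≈ 18.3963 mm.
Sensor diagonal = √(4.7² + 3.4²) = √33.6500 ≈ 5.8009 mm.
Equal diagonal AOV ⇒ f₂ = f₁ · 5.8009/18.3963 = 31 × 0.31533 ≈ 9.7752 mm.
Short-edge AOV on the new format = 2·arctan(3.4 / (2 × 9.7752)) = 2·arctan(0.17391) ≈ 19.7313°.

19.731°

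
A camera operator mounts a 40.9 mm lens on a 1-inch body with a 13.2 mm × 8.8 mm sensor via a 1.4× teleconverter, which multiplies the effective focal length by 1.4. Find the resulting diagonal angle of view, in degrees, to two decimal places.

15.77°

Effective focal length f = 40.9 × 1.4 = 57.26 mm.
Sensor diagonal = √(13.2² + 8.8²) = √251.6800 ≈ 15.8644 mm.
α = 2·arctan(15.864 / (2 × 57.26)) = 2·arctan(0.13853) ≈ 15.7739°.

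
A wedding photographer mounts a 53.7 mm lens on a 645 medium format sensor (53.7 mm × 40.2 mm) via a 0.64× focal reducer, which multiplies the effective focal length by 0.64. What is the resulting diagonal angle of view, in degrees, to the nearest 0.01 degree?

Effective focal length f = 53.7 × 0.64 = 34.368 mm.
Sensor diagonal = √(53.7² + 40.2²) = √4499.7300 ≈ 67.0800 mm.
α = 2·arctan(67.080 / (2 × 34.368)) = 2·arctan(0.97591) ≈ 88.6029°.

88.60°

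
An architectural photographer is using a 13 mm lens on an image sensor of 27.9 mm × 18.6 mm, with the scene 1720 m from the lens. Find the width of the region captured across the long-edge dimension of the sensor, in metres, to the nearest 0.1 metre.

3691.4 m

dₒ: 1720 m = 1.72e+06 mm.
Similar triangles through the lens centre give W/dₒ = w/dᵢ; with 1/f = 1/dₒ + 1/dᵢ this gives W = w·(dₒ − f)/f.
W = 27.9 mm × (1.72e+06 − 13) / 13 = 27.9 × 132306.6923 ≈ 3691356.715 mm = 3691.36 m.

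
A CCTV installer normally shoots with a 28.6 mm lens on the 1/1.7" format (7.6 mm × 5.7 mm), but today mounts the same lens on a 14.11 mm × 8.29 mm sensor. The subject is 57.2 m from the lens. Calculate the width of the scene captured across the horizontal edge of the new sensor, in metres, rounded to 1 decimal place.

The focal length stays 28.6 mm; the relevant sensor dimension is now w = 14.11 mm. Object distance dₒ = 57.2 m = 57200 mm.
Thin-lens field width W = w·(dₒ − f)/f = 14.11 × (57200 − 28.6)/28.6 ≈ 28205.890 mm = 28.2059 m.

28.2 m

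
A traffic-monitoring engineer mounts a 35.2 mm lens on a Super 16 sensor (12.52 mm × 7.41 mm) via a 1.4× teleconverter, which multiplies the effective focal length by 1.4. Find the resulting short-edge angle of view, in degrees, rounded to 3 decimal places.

8.599°

Effective focal length f = 35.2 × 1.4 = 49.28 mm.
α = 2·arctan(7.41 / (2 × 49.28)) = 2·arctan(0.07518) ≈ 8.5991°.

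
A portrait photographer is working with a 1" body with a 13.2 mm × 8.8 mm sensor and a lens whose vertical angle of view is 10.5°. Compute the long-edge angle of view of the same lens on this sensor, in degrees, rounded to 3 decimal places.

From the vertical AOV: f = 8.8 / (2·tan(5.25°)) = 8.8 / 0.18377 ≈ 47.8849 mm.
Long-edge AOV = 2·arctan(13.2 / (2 × 47.8849)) = 2·arctan(0.13783) ≈ 15.6953°.

15.695°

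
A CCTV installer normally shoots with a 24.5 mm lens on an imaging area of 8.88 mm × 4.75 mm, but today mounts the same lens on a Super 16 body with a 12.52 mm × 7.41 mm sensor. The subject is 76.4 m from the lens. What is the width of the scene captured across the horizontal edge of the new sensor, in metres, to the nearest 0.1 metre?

39.0 m

The focal length stays 24.5 mm; the relevant sensor dimension is now w = 12.52 mm. Object distance dₒ = 76.4 m = 76400 mm.
Thin-lens field width W = w·(dₒ − f)/f = 12.52 × (76400 − 24.5)/24.5 ≈ 39029.439 mm = 39.0294 m.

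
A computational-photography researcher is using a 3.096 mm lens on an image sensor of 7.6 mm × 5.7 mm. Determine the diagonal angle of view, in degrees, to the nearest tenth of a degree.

113.8°

Sensor diagonal = √(7.6² + 5.7²) = √90.2500 ≈ 9.5000 mm.
Angle of view α = 2·arctan(d/2f) with d = 9.5000 mm and f = 3.096 mm.
d/2f = 1.53424; arctan(1.53424) ≈ 56.9041°, so α ≈ 113.8082°.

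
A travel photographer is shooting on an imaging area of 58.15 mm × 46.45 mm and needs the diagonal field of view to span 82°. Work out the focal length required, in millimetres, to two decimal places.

42.81 mm

Sensor diagonal = √(58.15² + 46.45²) = √5539.0250 ≈ 74.4246 mm.
From α = 2·arctan(d/2f) we get f = d / (2·tan(α/2)).
With d = 74.4246 mm and α/2 = 41°, tan(α/2) ≈ 0.86929, so f ≈ 74.4246 / 1.73857 ≈ 42.8079 mm.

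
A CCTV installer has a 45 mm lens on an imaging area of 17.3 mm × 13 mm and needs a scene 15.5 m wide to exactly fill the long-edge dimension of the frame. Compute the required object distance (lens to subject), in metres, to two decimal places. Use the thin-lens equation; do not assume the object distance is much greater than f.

40.36 m

W: 15.5 m = 15500 mm.
Magnification m = w/W = dᵢ/dₒ; combined with 1/f = 1/dₒ + 1/dᵢ this gives dₒ = f·(1 + W/w).
dₒ = 45 mm × (1 + 15500/17.3) = 45 × 896.9538 ≈ 40362.919 mm = 40.3629 m.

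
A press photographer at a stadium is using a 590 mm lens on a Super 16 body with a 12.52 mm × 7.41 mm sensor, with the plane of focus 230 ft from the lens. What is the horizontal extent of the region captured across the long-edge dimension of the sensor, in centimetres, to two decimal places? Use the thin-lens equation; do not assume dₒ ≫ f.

dₒ: 230 ft × 304.8 mm/ft = 70104.00 mm.
Similar triangles through the lens centre give W/dₒ = w/dᵢ; with 1/f = 1/dₒ + 1/dᵢ this gives W = w·(dₒ − f)/f.
W = 12.52 mm × (70104 − 590) / 590 = 12.52 × 117.8203 ≈ 1475.111 mm = 147.511 cm.

147.51 cm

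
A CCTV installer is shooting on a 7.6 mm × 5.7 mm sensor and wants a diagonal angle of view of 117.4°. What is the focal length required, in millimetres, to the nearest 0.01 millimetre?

2.89 mm

Sensor diagonal = √(7.6² + 5.7²) = √90.2500 ≈ 9.5000 mm.
From α = 2·arctan(d/2f) we get f = d / (2·tan(α/2)).
With d = 9.5000 mm and α/2 = 58.7°, tan(α/2) ≈ 1.64471, so f ≈ 9.5000 / 3.28942 ≈ 2.8880 mm.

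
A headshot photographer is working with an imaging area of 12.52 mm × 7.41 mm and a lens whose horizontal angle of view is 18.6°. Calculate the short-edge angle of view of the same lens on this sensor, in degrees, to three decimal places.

From the horizontal AOV: f = 12.52 / (2·tan(9.3°)) = 12.52 / 0.32751 ≈ 38.2275 mm.
Short-edge AOV = 2·arctan(7.41 / (2 × 38.2275)) = 2·arctan(0.09692) ≈ 11.0716°.

11.072°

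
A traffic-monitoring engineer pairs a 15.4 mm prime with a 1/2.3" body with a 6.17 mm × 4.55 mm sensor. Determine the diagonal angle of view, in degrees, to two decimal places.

Sensor diagonal = √(6.17² + 4.55²) = √58.7714 ≈ 7.6663 mm.
Angle of view α = 2·arctan(d/2f) with d = 7.6663 mm and f = 15.4 mm.
d/2f = 0.24890; arctan(0.24890) ≈ 13.9771°, so α ≈ 27.9543°.

27.95°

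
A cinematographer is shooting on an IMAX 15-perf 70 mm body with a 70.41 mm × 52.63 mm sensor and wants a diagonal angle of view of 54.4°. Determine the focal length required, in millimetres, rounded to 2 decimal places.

85.52 mm

Sensor diagonal = √(70.41² + 52.63²) = √7727.4850 ≈ 87.9061 mm.
From α = 2·arctan(d/2f) we get f = d / (2·tan(α/2)).
With d = 87.9061 mm and α/2 = 27.2°, tan(α/2) ≈ 0.51393, so f ≈ 87.9061 / 1.02786 ≈ 85.5234 mm.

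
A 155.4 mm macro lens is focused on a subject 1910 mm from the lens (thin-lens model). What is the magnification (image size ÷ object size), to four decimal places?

0.0886×

Thin lens: 1/f = 1/dₒ + 1/dᵢ → 1/dᵢ = 1/155.4 − 1/1910 = 0.0059114 mm⁻¹, so dᵢ ≈ 169.1633 mm.
Magnification m = dᵢ/dₒ = 169.1633/1910 ≈ 0.08857.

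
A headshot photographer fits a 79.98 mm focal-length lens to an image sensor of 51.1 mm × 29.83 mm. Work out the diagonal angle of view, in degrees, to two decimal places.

40.60°

Sensor diagonal = √(51.1² + 29.83²) = √3501.0389 ≈ 59.1696 mm.
Angle of view α = 2·arctan(d/2f) with d = 59.1696 mm and f = 79.98 mm.
d/2f = 0.36990; arctan(0.36990) ≈ 20.2996°, so α ≈ 40.5991°.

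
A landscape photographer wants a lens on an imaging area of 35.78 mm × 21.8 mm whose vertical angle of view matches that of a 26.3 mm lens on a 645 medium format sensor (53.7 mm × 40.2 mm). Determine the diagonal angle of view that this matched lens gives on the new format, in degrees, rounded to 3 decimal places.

Equal vertical AOV ⇒ f₂ = f₁ · 21.8/40.2 = 26.3 × 0.54229 ≈ 14.2622 mm.
Sensor diagonal = √(35.78² + 21.8²) = √1755.4484 ≈ 41.8981 mm.
Diagonal AOV on the new format = 2·arctan(41.8981 / (2 × 14.2622)) = 2·arctan(1.46885) ≈ 111.5056°.

111.506°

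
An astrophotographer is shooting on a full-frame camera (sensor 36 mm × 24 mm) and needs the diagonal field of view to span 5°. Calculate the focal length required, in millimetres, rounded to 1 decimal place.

Sensor diagonal = √(36² + 24²) = √1872.0000 ≈ 43.2666 mm.
From α = 2·arctan(d/2f) we get f = d / (2·tan(α/2)).
With d = 43.2666 mm and α/2 = 2.5°, tan(α/2) ≈ 0.04366, so f ≈ 43.2666 / 0.08732 ≈ 495.4842 mm.

495.5 mm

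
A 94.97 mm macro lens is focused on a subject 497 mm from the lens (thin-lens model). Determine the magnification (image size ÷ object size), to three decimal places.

0.236×

Thin lens: 1/f = 1/dₒ + 1/dᵢ → 1/dᵢ = 1/94.97 − 1/497 = 0.0085176 mm⁻¹, so dᵢ ≈ 117.4044 mm.
Magnification m = dᵢ/dₒ = 117.4044/497 ≈ 0.23623.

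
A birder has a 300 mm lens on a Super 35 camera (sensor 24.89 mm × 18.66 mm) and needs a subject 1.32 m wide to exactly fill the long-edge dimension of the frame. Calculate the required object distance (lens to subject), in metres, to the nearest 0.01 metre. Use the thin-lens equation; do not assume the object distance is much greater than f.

W: 1.32 m = 1320 mm.
Magnification m = w/W = dᵢ/dₒ; combined with 1/f = 1/dₒ + 1/dᵢ this gives dₒ = f·(1 + W/w).
dₒ = 300 mm × (1 + 1320/24.89) = 300 × 54.0333 ≈ 16210.004 mm = 16.21 m.

16.21 m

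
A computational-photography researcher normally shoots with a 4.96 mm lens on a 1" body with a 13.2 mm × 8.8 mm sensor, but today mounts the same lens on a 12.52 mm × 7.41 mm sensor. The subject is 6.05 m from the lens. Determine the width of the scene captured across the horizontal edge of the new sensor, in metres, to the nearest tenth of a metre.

15.3 m

The focal length stays 4.96 mm; the relevant sensor dimension is now w = 12.52 mm. Object distance dₒ = 6.05 m = 6050 mm.
Thin-lens field width W = w·(dₒ − f)/f = 12.52 × (6050 − 4.96)/4.96 ≈ 15258.851 mm = 15.2589 m.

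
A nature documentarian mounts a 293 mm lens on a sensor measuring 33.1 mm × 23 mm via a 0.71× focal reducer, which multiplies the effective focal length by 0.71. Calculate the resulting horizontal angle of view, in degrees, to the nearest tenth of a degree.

9.1°

Effective focal length f = 293 × 0.71 = 208.03 mm.
α = 2·arctan(33.1 / (2 × 208.03)) = 2·arctan(0.07956) ≈ 9.0973°.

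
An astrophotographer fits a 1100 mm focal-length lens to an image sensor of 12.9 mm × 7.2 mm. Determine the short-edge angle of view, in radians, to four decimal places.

0.0065 rad

Angle of view α = 2·arctan(h/2f) with h = 7.2 mm and f = 1100 mm.
h/2f = 0.00327; arctan(0.00327) ≈ 0.0033 rad, so α ≈ 0.0065 rad.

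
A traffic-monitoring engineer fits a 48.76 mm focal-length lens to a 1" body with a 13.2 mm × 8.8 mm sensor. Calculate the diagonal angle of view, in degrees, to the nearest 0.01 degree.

Sensor diagonal = √(13.2² + 8.8²) = √251.6800 ≈ 15.8644 mm.
Angle of view α = 2·arctan(d/2f) with d = 15.8644 mm and f = 48.76 mm.
d/2f = 0.16268; arctan(0.16268) ≈ 9.2399°, so α ≈ 18.4797°.

18.48°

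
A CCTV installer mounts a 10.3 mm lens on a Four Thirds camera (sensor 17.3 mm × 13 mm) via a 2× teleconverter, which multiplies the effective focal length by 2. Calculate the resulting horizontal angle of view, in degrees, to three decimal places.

Effective focal length f = 10.3 × 2 = 20.6 mm.
α = 2·arctan(17.3 / (2 × 20.6)) = 2·arctan(0.41990) ≈ 45.5554°.

45.555°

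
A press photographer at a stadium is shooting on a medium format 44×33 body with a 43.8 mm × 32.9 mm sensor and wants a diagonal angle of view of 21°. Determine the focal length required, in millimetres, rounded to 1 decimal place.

Sensor diagonal = √(43.8² + 32.9²) = √3000.8500 ≈ 54.7800 mm.
From α = 2·arctan(d/2f) we get f = d / (2·tan(α/2)).
With d = 54.7800 mm and α/2 = 10.5°, tan(α/2) ≈ 0.18534, so f ≈ 54.7800 / 0.37068 ≈ 147.7833 mm.

147.8 mm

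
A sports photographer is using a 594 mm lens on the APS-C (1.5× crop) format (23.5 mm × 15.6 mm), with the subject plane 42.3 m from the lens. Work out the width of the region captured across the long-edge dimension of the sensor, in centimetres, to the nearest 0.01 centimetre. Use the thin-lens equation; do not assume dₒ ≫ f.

dₒ: 42.3 m = 42300 mm.
Similar triangles through the lens centre give W/dₒ = w/dᵢ; with 1/f = 1/dₒ + 1/dᵢ this gives W = w·(dₒ − f)/f.
W = 23.5 mm × (42300 − 594) / 594 = 23.5 × 70.2121 ≈ 1649.985 mm = 164.998 cm.

165.00 cm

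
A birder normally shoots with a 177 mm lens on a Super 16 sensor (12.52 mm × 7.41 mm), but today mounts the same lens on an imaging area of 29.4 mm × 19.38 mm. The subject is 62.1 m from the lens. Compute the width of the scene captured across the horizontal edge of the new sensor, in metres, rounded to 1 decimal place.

The focal length stays 177 mm; the relevant sensor dimension is now w = 29.4 mm. Object distance dₒ = 62.1 m = 62100 mm.
Thin-lens field width W = w·(dₒ − f)/f = 29.4 × (62100 − 177)/177 ≈ 10285.515 mm = 10.2855 m.

10.3 m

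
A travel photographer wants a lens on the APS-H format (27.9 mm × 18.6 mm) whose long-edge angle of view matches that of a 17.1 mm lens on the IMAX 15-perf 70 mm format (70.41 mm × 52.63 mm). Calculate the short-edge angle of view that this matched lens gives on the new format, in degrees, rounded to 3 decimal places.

107.847°

Equal long-edge AOV ⇒ f₂ = f₁ · 27.9/70.41 = 17.1 × 0.39625 ≈ 6.7759 mm.
Short-edge AOV on the new format = 2·arctan(18.6 / (2 × 6.7759)) = 2·arctan(1.37251) ≈ 107.8466°.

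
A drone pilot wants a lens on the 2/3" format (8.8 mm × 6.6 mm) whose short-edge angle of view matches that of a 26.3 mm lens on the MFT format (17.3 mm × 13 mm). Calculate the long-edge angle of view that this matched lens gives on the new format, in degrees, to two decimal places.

36.48°

Equal short-edge AOV ⇒ f₂ = f₁ · 6.6/13 = 26.3 × 0.50769 ≈ 13.3523 mm.
Long-edge AOV on the new format = 2·arctan(8.8 / (2 × 13.3523)) = 2·arctan(0.32953) ≈ 36.4773°.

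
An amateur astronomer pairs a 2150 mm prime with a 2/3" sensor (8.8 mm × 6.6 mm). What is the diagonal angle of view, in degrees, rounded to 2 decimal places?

Sensor diagonal = √(8.8² + 6.6²) = √121.0000 ≈ 11.0000 mm.
Angle of view α = 2·arctan(d/2f) with d = 11.0000 mm and f = 2150 mm.
d/2f = 0.00256; arctan(0.00256) ≈ 0.1466°, so α ≈ 0.2931°.

0.29°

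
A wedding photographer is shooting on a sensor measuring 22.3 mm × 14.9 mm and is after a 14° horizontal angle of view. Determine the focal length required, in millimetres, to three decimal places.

90.809 mm

From α = 2·arctan(w/2f) we get f = w / (2·tan(α/2)).
With w = 22.3 mm and α/2 = 7°, tan(α/2) ≈ 0.12278, so f ≈ 22.3 / 0.24557 ≈ 90.8095 mm.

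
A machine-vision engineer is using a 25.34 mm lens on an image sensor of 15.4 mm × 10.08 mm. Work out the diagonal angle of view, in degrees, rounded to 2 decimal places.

Sensor diagonal = √(15.4² + 10.08²) = √338.7664 ≈ 18.4056 mm.
Angle of view α = 2·arctan(d/2f) with d = 18.4056 mm and f = 25.34 mm.
d/2f = 0.36317; arctan(0.36317) ≈ 19.9597°, so α ≈ 39.9193°.

39.92°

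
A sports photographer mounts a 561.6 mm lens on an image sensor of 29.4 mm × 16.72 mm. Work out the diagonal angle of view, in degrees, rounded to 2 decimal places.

3.45°

Sensor diagonal = √(29.4² + 16.72²) = √1143.9184 ≈ 33.8219 mm.
Angle of view α = 2·arctan(d/2f) with d = 33.8219 mm and f = 561.6 mm.
d/2f = 0.03011; arctan(0.03011) ≈ 1.7248°, so α ≈ 3.4495°.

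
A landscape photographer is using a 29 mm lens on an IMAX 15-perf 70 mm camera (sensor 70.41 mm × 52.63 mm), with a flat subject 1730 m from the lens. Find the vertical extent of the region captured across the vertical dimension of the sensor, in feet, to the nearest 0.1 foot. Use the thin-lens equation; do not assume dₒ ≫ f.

10300.5 ft

dₒ: 1730 m = 1.73e+06 mm.
Similar triangles through the lens centre give W/dₒ = h/dᵢ; with 1/f = 1/dₒ + 1/dᵢ this gives W = h·(dₒ − f)/f.
W = 52.63 mm × (1.73e+06 − 29) / 29 = 52.63 × 59654.1724 ≈ 3139599.094 mm = 3139599.094/304.8 ft = 10300.5 ft.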